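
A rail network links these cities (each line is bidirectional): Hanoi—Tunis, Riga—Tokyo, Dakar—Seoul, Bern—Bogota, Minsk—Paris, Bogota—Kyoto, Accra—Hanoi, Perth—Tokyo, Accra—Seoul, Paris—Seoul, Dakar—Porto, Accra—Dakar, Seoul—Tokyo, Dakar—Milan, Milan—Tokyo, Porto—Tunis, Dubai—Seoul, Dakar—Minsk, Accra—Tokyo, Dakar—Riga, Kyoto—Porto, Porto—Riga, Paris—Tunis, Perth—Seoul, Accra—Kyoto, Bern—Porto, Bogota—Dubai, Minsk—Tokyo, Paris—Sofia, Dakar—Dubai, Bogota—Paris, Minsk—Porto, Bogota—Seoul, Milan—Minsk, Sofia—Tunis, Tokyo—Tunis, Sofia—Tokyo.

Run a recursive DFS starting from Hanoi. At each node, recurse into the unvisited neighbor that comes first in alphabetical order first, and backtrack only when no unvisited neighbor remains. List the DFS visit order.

Visit Hanoi
Hanoi → Accra
Accra → Dakar
Dakar → Dubai
Dubai → Bogota
Bogota → Bern
Bern → Porto
Porto → Kyoto
Porto → Minsk
Minsk → Milan
Milan → Tokyo
Tokyo → Perth
Perth → Seoul
Seoul → Paris
Paris → Sofia
Sofia → Tunis
Tokyo → Riga

Hanoi -> Accra -> Dakar -> Dubai -> Bogota -> Bern -> Porto -> Kyoto -> Minsk -> Milan -> Tokyo -> Perth -> Seoul -> Paris -> Sofia -> Tunis -> Riga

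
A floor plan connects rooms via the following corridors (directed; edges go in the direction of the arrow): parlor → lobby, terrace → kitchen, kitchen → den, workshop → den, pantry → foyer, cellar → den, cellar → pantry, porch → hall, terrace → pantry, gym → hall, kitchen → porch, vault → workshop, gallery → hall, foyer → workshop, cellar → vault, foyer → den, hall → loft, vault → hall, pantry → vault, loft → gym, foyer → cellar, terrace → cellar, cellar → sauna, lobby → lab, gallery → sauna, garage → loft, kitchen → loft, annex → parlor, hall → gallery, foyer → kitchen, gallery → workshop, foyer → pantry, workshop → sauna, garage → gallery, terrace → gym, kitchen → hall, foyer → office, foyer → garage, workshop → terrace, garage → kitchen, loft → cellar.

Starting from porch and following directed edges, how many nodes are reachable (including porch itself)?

BFS from porch visits: porch, hall, gallery, loft, sauna, workshop, cellar, gym, den, terrace, pantry, vault, kitchen, foyer, garage, office
Reachable nodes: 16 of 20 total.

16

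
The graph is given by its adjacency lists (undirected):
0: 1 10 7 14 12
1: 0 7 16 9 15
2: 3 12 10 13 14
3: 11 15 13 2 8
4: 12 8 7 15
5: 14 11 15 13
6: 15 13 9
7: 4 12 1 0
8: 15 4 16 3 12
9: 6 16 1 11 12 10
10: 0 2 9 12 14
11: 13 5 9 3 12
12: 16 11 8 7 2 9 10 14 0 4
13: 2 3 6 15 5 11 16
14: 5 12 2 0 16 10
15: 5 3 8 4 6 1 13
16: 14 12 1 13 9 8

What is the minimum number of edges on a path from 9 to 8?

Level 0: 9
Level 1: 1, 6, 10, 11, 12, 16
Level 2: 0, 2, 3, 4, 5, 7, 8, 13, 14, 15
8 first appears at level 2.

2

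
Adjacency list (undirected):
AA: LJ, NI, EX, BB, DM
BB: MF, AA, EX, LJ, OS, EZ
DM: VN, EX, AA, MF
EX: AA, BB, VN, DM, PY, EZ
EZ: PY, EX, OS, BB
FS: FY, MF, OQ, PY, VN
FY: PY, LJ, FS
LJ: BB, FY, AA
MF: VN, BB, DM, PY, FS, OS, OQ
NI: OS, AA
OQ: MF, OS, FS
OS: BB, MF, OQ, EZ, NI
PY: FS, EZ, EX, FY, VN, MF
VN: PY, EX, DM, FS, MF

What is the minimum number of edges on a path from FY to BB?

2

Level 0: FY
Level 1: FS, LJ, PY
Level 2: AA, BB, EX, EZ, MF, OQ, VN
Level 3: DM, NI, OS
BB first appears at level 2.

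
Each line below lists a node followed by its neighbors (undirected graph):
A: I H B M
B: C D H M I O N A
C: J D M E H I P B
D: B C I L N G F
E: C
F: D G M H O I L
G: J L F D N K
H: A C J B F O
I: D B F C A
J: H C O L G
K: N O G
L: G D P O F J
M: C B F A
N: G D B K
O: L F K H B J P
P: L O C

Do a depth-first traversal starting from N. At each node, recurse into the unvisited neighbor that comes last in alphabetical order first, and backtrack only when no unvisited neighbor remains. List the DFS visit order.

Visit N
N → K
K → O
O → P
P → L
L → J
J → H
H → F
F → M
M → C
C → I
I → D
D → G
D → B
B → A
C → E

N, K, O, P, L, J, H, F, M, C, I, D, G, B, A, E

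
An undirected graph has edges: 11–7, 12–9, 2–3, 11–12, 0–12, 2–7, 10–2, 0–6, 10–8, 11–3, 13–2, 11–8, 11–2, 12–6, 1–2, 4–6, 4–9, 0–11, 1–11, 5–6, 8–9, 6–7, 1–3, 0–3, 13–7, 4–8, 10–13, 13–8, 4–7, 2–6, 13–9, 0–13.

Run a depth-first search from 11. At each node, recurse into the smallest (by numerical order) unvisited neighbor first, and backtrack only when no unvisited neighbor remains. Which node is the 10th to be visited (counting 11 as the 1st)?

Visit 11
11 → 0
0 → 3
3 → 1
1 → 2
2 → 6
6 → 4
4 → 7
7 → 13
13 → 8
8 → 9
9 → 12
8 → 10
6 → 5

Visit order: 11, 0, 3, 1, 2, 6, 4, 7, 13, 8, 9, 12, 10, 5

8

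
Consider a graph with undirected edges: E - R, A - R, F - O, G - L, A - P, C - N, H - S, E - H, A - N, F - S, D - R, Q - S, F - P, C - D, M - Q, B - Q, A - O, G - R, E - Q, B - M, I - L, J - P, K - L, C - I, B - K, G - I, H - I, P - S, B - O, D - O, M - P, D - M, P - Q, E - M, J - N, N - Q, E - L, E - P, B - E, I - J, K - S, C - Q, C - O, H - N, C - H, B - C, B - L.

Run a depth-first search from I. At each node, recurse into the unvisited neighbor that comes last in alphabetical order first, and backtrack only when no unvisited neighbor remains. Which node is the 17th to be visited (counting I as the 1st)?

Visit I
I → L
L → K
K → S
S → Q
Q → P
P → M
M → E
E → R
R → G
R → D
D → O
O → F
O → C
C → N
N → J
N → H
N → A
C → B

Visit order: I, L, K, S, Q, P, M, E, R, G, D, O, F, C, N, J, H, A, B

H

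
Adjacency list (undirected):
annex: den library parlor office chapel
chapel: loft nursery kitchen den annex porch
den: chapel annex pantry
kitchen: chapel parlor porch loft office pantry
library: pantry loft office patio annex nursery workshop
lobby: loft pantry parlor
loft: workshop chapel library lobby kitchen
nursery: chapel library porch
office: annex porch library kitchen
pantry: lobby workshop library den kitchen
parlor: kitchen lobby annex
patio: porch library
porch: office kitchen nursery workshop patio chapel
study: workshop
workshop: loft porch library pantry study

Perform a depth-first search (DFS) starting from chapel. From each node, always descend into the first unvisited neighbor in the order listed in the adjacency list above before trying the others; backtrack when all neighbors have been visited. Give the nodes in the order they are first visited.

chapel -> loft -> workshop -> porch -> office -> annex -> den -> pantry -> lobby -> parlor -> kitchen -> library -> patio -> nursery -> study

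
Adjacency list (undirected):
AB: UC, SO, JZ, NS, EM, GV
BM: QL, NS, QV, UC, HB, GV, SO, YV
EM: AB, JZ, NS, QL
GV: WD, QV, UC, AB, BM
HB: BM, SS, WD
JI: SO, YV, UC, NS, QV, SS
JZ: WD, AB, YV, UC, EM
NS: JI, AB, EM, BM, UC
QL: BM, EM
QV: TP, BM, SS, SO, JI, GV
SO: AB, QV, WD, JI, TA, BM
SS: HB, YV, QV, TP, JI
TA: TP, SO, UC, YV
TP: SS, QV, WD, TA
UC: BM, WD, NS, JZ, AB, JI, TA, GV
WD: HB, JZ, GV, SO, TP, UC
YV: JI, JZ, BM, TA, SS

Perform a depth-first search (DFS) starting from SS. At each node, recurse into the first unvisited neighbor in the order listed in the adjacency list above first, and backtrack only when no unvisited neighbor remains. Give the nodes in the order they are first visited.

SS, HB, BM, QL, EM, AB, UC, WD, JZ, YV, JI, SO, QV, TP, TA, GV, NS

Visit SS
SS → HB
HB → BM
BM → QL
QL → EM
EM → AB
AB → UC
UC → WD
WD → JZ
JZ → YV
YV → JI
JI → SO
SO → QV
QV → TP
TP → TA
QV → GV
JI → NS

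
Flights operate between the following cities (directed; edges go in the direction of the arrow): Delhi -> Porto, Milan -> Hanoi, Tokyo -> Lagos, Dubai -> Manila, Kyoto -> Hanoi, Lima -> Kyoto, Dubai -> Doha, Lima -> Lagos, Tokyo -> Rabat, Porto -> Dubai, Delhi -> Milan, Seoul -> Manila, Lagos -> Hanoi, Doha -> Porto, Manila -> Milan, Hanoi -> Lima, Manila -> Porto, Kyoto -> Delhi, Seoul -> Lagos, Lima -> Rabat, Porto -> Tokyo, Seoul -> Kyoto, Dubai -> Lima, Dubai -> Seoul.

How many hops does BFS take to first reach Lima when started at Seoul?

Level 0: Seoul
Level 1: Kyoto, Lagos, Manila
Level 2: Delhi, Hanoi, Milan, Porto
Level 3: Dubai, Lima, Tokyo
Level 4: Doha, Rabat
Lima first appears at level 3.

3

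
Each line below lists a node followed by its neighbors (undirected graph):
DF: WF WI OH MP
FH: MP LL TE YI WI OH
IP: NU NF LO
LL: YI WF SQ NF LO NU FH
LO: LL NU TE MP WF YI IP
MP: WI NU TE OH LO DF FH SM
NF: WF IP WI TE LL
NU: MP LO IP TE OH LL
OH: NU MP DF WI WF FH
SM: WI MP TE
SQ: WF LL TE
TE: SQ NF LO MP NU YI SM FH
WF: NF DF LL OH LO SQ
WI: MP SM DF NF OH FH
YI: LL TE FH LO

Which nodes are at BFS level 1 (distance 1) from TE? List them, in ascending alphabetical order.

Level 0: TE
Level 1: FH, LO, MP, NF, NU, SM, SQ, YI
Level 2: DF, IP, LL, OH, WF, WI

FH, LO, MP, NF, NU, SM, SQ, YI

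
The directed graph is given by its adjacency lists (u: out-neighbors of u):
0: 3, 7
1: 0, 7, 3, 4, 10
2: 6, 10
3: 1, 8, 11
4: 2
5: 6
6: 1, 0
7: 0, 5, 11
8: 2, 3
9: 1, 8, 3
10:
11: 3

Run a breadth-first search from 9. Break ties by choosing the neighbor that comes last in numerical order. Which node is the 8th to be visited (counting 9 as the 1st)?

7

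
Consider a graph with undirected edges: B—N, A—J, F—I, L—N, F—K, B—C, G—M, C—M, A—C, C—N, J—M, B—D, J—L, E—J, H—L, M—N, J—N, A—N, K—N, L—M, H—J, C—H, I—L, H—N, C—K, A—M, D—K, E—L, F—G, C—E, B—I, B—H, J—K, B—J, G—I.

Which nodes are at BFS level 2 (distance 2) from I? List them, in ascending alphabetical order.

Level 0: I
Level 1: B, F, G, L
Level 2: C, D, E, H, J, K, M, N
Level 3: A

C, D, E, H, J, K, M, N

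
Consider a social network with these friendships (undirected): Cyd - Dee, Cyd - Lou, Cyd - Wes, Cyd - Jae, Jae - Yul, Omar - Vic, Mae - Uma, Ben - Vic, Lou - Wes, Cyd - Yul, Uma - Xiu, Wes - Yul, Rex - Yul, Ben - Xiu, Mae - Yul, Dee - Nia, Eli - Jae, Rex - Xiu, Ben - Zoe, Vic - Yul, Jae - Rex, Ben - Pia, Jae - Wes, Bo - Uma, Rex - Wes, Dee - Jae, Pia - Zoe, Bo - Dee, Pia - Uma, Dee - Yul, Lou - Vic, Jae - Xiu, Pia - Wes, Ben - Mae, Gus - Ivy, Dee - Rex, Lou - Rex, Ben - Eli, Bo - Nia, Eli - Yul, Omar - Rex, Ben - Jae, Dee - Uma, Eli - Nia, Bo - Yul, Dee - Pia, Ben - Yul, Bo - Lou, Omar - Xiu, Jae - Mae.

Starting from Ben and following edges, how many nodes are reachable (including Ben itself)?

BFS from Ben visits: Ben, Zoe, Yul, Xiu, Vic, Pia, Mae, Jae, Eli, Wes, Rex, Dee, Cyd, Bo, Uma, Omar, Lou, Nia
Reachable nodes: 18 of 20 total.

18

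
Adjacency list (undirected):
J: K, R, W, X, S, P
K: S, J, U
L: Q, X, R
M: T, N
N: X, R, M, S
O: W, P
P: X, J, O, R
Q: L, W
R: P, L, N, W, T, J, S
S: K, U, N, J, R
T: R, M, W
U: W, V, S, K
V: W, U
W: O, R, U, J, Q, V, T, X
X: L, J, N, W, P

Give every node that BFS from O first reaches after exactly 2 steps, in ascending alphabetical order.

J, Q, R, T, U, V, X

Level 0: O
Level 1: P, W
Level 2: J, Q, R, T, U, V, X
Level 3: K, L, M, N, S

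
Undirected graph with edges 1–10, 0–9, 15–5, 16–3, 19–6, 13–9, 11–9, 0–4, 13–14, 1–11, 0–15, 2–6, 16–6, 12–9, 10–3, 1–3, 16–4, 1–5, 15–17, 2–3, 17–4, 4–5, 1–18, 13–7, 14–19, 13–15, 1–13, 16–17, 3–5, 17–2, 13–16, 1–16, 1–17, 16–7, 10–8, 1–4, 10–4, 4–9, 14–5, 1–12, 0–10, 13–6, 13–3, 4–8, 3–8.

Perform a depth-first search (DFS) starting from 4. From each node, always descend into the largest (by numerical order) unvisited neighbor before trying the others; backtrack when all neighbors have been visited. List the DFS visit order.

4, 17, 16, 13, 15, 5, 14, 19, 6, 2, 3, 10, 8, 1, 18, 12, 9, 11, 0, 7

Visit 4
4 → 17
17 → 16
16 → 13
13 → 15
15 → 5
5 → 14
14 → 19
19 → 6
6 → 2
2 → 3
3 → 10
10 → 8
10 → 1
1 → 18
1 → 12
12 → 9
9 → 11
9 → 0
13 → 7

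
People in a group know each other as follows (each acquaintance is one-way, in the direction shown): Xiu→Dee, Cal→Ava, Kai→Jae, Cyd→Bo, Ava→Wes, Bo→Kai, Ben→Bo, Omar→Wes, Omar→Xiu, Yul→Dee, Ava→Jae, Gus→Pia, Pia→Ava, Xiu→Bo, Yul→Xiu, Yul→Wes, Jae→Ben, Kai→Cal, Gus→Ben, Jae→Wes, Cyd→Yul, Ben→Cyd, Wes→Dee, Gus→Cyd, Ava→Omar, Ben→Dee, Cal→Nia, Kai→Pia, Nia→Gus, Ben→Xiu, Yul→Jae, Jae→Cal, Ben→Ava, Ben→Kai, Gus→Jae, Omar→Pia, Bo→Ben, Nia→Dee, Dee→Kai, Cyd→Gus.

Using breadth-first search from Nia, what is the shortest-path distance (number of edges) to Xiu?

Level 0: Nia
Level 1: Dee, Gus
Level 2: Ben, Cyd, Jae, Kai, Pia
Level 3: Ava, Bo, Cal, Wes, Xiu, Yul
Level 4: Omar
Xiu first appears at level 3.

3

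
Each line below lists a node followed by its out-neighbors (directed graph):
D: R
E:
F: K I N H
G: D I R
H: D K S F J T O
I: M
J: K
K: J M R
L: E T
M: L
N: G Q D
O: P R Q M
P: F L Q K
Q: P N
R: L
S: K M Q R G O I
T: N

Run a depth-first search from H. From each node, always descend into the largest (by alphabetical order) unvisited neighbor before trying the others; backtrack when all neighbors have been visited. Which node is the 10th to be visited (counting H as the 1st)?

M

Visit H
H → T
T → N
N → Q
Q → P
P → L
L → E
P → K
K → R
K → M
K → J
P → F
F → I
N → G
G → D
H → S
S → O

Visit order: H, T, N, Q, P, L, E, K, R, M, J, F, I, G, D, S, O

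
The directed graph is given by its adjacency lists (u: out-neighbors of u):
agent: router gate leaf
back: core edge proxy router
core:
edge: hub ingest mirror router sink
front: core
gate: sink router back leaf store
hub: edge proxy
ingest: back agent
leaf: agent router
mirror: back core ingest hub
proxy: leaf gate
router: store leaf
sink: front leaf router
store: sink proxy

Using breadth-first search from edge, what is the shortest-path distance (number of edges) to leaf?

2

Level 0: edge
Level 1: hub, ingest, mirror, router, sink
Level 2: agent, back, core, front, leaf, proxy, store
Level 3: gate
leaf first appears at level 2.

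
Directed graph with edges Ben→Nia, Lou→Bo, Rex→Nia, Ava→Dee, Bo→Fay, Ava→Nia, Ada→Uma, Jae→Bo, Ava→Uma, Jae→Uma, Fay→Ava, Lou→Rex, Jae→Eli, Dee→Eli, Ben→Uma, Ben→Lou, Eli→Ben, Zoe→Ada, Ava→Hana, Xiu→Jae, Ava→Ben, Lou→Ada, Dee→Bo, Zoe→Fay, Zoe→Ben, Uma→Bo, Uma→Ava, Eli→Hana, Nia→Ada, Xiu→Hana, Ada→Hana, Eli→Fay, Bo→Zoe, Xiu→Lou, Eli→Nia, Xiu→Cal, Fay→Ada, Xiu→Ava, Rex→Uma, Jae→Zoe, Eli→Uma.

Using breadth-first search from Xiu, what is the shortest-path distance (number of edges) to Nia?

2

Level 0: Xiu
Level 1: Ava, Cal, Hana, Jae, Lou
Level 2: Ada, Ben, Bo, Dee, Eli, Nia, Rex, Uma, Zoe
Level 3: Fay
Nia first appears at level 2.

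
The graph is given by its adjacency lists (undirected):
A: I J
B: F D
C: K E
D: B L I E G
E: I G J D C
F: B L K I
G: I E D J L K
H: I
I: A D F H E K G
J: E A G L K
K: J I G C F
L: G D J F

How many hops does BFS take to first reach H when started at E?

Level 0: E
Level 1: C, D, G, I, J
Level 2: A, B, F, H, K, L
H first appears at level 2.

2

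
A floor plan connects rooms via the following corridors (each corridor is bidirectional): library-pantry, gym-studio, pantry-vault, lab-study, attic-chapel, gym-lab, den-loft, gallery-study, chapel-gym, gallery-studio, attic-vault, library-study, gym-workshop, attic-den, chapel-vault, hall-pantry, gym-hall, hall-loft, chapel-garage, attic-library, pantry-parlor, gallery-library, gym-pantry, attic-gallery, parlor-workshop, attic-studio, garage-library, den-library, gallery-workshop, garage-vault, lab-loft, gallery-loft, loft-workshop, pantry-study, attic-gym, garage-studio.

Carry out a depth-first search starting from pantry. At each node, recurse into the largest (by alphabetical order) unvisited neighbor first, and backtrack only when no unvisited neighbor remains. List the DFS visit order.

pantry, vault, garage, studio, gym, workshop, parlor, loft, lab, study, library, gallery, attic, den, chapel, hall

Visit pantry
pantry → vault
vault → garage
garage → studio
studio → gym
gym → workshop
workshop → parlor
workshop → loft
loft → lab
lab → study
study → library
library → gallery
gallery → attic
attic → den
attic → chapel
loft → hall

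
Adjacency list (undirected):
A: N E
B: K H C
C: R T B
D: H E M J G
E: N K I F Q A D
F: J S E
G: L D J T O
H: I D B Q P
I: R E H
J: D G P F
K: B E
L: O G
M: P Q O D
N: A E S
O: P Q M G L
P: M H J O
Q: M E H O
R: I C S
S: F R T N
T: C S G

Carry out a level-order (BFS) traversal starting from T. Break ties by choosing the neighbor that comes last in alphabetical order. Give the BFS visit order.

Visit T; enqueue S, G, C → queue [S, G, C]
Visit S; enqueue R, N, F → queue [G, C, R, N, F]
Visit G; enqueue O, L, J, D → queue [C, R, N, F, O, L, J, D]
Visit C; enqueue B → queue [R, N, F, O, L, J, D, B]
Visit R; enqueue I → queue [N, F, O, L, J, D, B, I]
Visit N; enqueue E, A → queue [F, O, L, J, D, B, I, E, A]
Visit F → queue [O, L, J, D, B, I, E, A]
Visit O; enqueue Q, P, M → queue [L, J, D, B, I, E, A, Q, P, M]
Visit L → queue [J, D, B, I, E, A, Q, P, M]
Visit J → queue [D, B, I, E, A, Q, P, M]
Visit D; enqueue H → queue [B, I, E, A, Q, P, M, H]
Visit B; enqueue K → queue [I, E, A, Q, P, M, H, K]
Visit I → queue [E, A, Q, P, M, H, K]
Visit E → queue [A, Q, P, M, H, K]
Visit A → queue [Q, P, M, H, K]
Visit Q → queue [P, M, H, K]
Visit P → queue [M, H, K]
Visit M → queue [H, K]
Visit H → queue [K]
Visit K → queue []

T -> S -> G -> C -> R -> N -> F -> O -> L -> J -> D -> B -> I -> E -> A -> Q -> P -> M -> H -> K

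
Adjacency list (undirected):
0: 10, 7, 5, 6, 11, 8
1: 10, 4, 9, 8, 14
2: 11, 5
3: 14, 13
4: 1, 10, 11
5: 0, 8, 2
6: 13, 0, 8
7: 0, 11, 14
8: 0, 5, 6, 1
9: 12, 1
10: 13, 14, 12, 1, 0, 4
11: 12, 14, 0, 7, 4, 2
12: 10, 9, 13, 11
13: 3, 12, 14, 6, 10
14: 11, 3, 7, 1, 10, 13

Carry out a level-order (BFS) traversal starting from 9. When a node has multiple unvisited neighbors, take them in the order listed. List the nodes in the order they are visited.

9 → 12 → 1 → 10 → 13 → 11 → 4 → 8 → 14 → 0 → 3 → 6 → 7 → 2 → 5

Visit 9; enqueue 12, 1 → queue [12, 1]
Visit 12; enqueue 10, 13, 11 → queue [1, 10, 13, 11]
Visit 1; enqueue 4, 8, 14 → queue [10, 13, 11, 4, 8, 14]
Visit 10; enqueue 0 → queue [13, 11, 4, 8, 14, 0]
Visit 13; enqueue 3, 6 → queue [11, 4, 8, 14, 0, 3, 6]
Visit 11; enqueue 7, 2 → queue [4, 8, 14, 0, 3, 6, 7, 2]
Visit 4 → queue [8, 14, 0, 3, 6, 7, 2]
Visit 8; enqueue 5 → queue [14, 0, 3, 6, 7, 2, 5]
Visit 14 → queue [0, 3, 6, 7, 2, 5]
Visit 0 → queue [3, 6, 7, 2, 5]
Visit 3 → queue [6, 7, 2, 5]
Visit 6 → queue [7, 2, 5]
Visit 7 → queue [2, 5]
Visit 2 → queue [5]
Visit 5 → queue []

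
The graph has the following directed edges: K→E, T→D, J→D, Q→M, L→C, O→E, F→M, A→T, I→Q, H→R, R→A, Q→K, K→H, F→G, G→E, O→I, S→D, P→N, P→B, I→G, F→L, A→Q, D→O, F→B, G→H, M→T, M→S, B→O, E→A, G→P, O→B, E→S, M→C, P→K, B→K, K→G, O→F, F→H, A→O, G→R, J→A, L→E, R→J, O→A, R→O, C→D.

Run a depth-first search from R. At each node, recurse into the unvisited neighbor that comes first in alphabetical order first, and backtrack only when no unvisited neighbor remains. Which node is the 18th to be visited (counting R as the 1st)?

Visit R
R → A
A → O
O → B
B → K
K → E
E → S
S → D
K → G
G → H
G → P
P → N
O → F
F → L
L → C
F → M
M → T
O → I
I → Q
R → J

Visit order: R, A, O, B, K, E, S, D, G, H, P, N, F, L, C, M, T, I, Q, J

I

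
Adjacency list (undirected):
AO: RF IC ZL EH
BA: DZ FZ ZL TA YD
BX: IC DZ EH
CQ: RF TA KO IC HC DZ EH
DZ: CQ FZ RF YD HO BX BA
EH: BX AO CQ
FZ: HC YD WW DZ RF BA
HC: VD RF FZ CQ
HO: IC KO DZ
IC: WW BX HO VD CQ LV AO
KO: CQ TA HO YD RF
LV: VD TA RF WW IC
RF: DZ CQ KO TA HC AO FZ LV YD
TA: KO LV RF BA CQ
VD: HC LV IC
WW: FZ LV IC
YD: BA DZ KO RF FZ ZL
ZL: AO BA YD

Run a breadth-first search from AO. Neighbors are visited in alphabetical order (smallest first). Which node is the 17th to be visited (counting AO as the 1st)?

YD

Visit AO; enqueue EH, IC, RF, ZL → queue [EH, IC, RF, ZL]
Visit EH; enqueue BX, CQ → queue [IC, RF, ZL, BX, CQ]
Visit IC; enqueue HO, LV, VD, WW → queue [RF, ZL, BX, CQ, HO, LV, VD, WW]
Visit RF; enqueue DZ, FZ, HC, KO, TA, YD → queue [ZL, BX, CQ, HO, LV, VD, WW, DZ, FZ, HC, KO, TA, YD]
Visit ZL; enqueue BA → queue [BX, CQ, HO, LV, VD, WW, DZ, FZ, HC, KO, TA, YD, BA]
Visit BX → queue [CQ, HO, LV, VD, WW, DZ, FZ, HC, KO, TA, YD, BA]
Visit CQ → queue [HO, LV, VD, WW, DZ, FZ, HC, KO, TA, YD, BA]
Visit HO → queue [LV, VD, WW, DZ, FZ, HC, KO, TA, YD, BA]
Visit LV → queue [VD, WW, DZ, FZ, HC, KO, TA, YD, BA]
Visit VD → queue [WW, DZ, FZ, HC, KO, TA, YD, BA]
Visit WW → queue [DZ, FZ, HC, KO, TA, YD, BA]
Visit DZ → queue [FZ, HC, KO, TA, YD, BA]
Visit FZ → queue [HC, KO, TA, YD, BA]
Visit HC → queue [KO, TA, YD, BA]
Visit KO → queue [TA, YD, BA]
Visit TA → queue [YD, BA]
Visit YD → queue [BA]
Visit BA → queue []

Visit order: AO, EH, IC, RF, ZL, BX, CQ, HO, LV, VD, WW, DZ, FZ, HC, KO, TA, YD, BA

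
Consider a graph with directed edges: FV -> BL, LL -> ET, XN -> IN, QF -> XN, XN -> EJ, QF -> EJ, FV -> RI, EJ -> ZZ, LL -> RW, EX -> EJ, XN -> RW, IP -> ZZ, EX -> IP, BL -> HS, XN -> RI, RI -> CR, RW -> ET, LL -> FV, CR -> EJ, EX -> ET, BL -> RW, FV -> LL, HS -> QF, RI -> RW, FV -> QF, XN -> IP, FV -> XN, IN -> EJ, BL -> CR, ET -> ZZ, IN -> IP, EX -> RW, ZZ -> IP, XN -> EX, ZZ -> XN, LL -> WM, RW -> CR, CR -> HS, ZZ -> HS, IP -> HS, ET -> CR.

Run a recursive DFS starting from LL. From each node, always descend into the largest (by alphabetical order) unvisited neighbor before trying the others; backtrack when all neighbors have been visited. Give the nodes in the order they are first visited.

Visit LL
LL → WM
LL → RW
RW → ET
ET → ZZ
ZZ → XN
XN → RI
RI → CR
CR → HS
HS → QF
QF → EJ
XN → IP
XN → IN
XN → EX
LL → FV
FV → BL

LL -> WM -> RW -> ET -> ZZ -> XN -> RI -> CR -> HS -> QF -> EJ -> IP -> IN -> EX -> FV -> BL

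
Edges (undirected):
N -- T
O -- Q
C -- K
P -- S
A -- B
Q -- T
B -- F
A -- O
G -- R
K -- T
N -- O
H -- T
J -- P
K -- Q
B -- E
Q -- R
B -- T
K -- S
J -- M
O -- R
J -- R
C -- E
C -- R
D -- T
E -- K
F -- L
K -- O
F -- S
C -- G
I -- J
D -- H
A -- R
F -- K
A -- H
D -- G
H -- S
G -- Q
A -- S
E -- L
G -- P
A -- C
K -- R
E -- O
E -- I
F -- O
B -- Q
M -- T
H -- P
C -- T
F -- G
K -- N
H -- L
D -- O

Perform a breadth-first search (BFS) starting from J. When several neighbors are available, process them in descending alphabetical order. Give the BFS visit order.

Visit J; enqueue R, P, M, I → queue [R, P, M, I]
Visit R; enqueue Q, O, K, G, C, A → queue [P, M, I, Q, O, K, G, C, A]
Visit P; enqueue S, H → queue [M, I, Q, O, K, G, C, A, S, H]
Visit M; enqueue T → queue [I, Q, O, K, G, C, A, S, H, T]
Visit I; enqueue E → queue [Q, O, K, G, C, A, S, H, T, E]
Visit Q; enqueue B → queue [O, K, G, C, A, S, H, T, E, B]
Visit O; enqueue N, F, D → queue [K, G, C, A, S, H, T, E, B, N, F, D]
Visit K → queue [G, C, A, S, H, T, E, B, N, F, D]
Visit G → queue [C, A, S, H, T, E, B, N, F, D]
Visit C → queue [A, S, H, T, E, B, N, F, D]
Visit A → queue [S, H, T, E, B, N, F, D]
Visit S → queue [H, T, E, B, N, F, D]
Visit H; enqueue L → queue [T, E, B, N, F, D, L]
Visit T → queue [E, B, N, F, D, L]
Visit E → queue [B, N, F, D, L]
Visit B → queue [N, F, D, L]
Visit N → queue [F, D, L]
Visit F → queue [D, L]
Visit D → queue [L]
Visit L → queue []

J, R, P, M, I, Q, O, K, G, C, A, S, H, T, E, B, N, F, D, L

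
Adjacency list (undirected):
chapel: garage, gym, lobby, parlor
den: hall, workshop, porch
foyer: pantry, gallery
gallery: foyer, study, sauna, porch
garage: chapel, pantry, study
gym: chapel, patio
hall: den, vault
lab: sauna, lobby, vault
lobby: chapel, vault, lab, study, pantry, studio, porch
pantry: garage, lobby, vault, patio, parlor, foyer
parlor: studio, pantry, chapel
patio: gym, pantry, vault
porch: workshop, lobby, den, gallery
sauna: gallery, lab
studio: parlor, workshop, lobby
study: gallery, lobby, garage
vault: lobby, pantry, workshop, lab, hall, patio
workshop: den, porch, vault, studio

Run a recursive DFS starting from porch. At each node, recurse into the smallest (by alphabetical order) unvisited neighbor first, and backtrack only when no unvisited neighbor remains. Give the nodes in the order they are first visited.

porch → den → hall → vault → lab → lobby → chapel → garage → pantry → foyer → gallery → sauna → study → parlor → studio → workshop → patio → gym

Visit porch
porch → den
den → hall
hall → vault
vault → lab
lab → lobby
lobby → chapel
chapel → garage
garage → pantry
pantry → foyer
foyer → gallery
gallery → sauna
gallery → study
pantry → parlor
parlor → studio
studio → workshop
pantry → patio
patio → gym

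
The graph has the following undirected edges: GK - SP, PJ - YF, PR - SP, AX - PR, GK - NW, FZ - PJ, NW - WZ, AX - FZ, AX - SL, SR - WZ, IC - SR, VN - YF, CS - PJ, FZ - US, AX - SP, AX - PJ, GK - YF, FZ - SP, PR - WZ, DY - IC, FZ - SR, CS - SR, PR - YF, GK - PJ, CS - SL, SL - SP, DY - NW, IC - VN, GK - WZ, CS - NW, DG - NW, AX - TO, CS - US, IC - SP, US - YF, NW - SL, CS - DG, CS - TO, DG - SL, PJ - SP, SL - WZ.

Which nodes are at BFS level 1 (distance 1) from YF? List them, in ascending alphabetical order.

Level 0: YF
Level 1: GK, PJ, PR, US, VN
Level 2: AX, CS, FZ, IC, NW, SP, WZ
Level 3: DG, DY, SL, SR, TO

GK, PJ, PR, US, VN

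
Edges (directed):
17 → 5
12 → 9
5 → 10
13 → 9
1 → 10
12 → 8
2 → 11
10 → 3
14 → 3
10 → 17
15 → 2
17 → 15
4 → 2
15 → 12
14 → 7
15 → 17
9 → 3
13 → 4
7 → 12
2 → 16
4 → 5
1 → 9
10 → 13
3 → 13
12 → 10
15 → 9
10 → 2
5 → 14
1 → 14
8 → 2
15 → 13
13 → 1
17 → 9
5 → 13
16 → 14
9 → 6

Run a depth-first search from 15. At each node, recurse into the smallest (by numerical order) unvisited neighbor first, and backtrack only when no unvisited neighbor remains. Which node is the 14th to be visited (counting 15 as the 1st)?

4

Visit 15
15 → 2
2 → 11
2 → 16
16 → 14
14 → 3
3 → 13
13 → 1
1 → 9
9 → 6
1 → 10
10 → 17
17 → 5
13 → 4
14 → 7
7 → 12
12 → 8

Visit order: 15, 2, 11, 16, 14, 3, 13, 1, 9, 6, 10, 17, 5, 4, 7, 12, 8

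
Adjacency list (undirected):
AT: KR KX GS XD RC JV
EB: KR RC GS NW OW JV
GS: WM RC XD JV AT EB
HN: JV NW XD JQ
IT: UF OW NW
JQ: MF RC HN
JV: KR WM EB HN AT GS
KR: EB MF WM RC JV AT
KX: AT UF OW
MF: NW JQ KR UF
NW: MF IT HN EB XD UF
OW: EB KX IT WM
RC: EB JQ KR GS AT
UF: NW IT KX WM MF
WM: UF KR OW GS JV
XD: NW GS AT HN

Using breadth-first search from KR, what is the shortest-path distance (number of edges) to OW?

2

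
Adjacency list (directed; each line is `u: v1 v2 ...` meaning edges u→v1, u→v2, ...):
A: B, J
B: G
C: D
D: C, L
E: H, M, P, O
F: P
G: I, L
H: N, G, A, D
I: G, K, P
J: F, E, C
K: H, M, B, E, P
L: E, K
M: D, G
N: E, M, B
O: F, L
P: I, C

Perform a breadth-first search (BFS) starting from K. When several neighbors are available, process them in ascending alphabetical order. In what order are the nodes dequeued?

Visit K; enqueue B, E, H, M, P → queue [B, E, H, M, P]
Visit B; enqueue G → queue [E, H, M, P, G]
Visit E; enqueue O → queue [H, M, P, G, O]
Visit H; enqueue A, D, N → queue [M, P, G, O, A, D, N]
Visit M → queue [P, G, O, A, D, N]
Visit P; enqueue C, I → queue [G, O, A, D, N, C, I]
Visit G; enqueue L → queue [O, A, D, N, C, I, L]
Visit O; enqueue F → queue [A, D, N, C, I, L, F]
Visit A; enqueue J → queue [D, N, C, I, L, F, J]
Visit D → queue [N, C, I, L, F, J]
Visit N → queue [C, I, L, F, J]
Visit C → queue [I, L, F, J]
Visit I → queue [L, F, J]
Visit L → queue [F, J]
Visit F → queue [J]
Visit J → queue []

K B E H M P G O A D N C I L F J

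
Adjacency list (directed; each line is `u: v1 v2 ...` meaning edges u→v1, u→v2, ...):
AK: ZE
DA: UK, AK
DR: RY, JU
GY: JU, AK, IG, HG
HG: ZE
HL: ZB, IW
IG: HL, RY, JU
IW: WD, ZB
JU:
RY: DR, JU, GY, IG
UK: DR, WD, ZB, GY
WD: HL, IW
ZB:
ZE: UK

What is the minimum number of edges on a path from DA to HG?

Level 0: DA
Level 1: AK, UK
Level 2: DR, GY, WD, ZB, ZE
Level 3: HG, HL, IG, IW, JU, RY
HG first appears at level 3.

3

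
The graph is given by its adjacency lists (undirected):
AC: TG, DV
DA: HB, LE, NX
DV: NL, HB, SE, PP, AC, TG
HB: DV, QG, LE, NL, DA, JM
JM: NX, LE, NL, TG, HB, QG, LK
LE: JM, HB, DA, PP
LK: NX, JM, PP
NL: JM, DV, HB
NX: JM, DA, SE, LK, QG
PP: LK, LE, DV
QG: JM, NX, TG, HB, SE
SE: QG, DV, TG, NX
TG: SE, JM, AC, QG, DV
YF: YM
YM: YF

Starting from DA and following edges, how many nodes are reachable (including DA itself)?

13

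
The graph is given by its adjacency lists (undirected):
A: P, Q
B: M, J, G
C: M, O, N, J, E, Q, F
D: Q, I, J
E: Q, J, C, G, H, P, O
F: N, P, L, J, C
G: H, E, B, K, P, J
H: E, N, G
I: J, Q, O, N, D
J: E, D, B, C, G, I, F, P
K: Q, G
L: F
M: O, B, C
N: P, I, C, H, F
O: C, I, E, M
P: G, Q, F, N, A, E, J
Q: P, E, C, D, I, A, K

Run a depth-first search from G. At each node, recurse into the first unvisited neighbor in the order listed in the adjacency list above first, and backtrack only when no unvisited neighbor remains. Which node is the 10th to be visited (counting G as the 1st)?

D

Visit G
G → H
H → E
E → Q
Q → P
P → F
F → N
N → I
I → J
J → D
J → B
B → M
M → O
O → C
F → L
P → A
Q → K

Visit order: G, H, E, Q, P, F, N, I, J, D, B, M, O, C, L, A, K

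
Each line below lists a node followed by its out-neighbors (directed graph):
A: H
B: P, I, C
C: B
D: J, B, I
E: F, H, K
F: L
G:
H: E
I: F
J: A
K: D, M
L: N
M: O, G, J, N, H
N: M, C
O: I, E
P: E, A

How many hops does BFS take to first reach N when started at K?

2

Level 0: K
Level 1: D, M
Level 2: B, G, H, I, J, N, O
Level 3: A, C, E, F, P
Level 4: L
N first appears at level 2.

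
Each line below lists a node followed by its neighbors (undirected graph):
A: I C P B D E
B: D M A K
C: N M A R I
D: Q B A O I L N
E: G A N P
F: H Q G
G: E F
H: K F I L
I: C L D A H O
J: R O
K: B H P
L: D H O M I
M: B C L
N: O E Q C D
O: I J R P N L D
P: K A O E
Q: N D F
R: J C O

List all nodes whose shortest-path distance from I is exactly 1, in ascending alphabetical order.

Level 0: I
Level 1: A, C, D, H, L, O
Level 2: B, E, F, J, K, M, N, P, Q, R
Level 3: G

A, C, D, H, L, O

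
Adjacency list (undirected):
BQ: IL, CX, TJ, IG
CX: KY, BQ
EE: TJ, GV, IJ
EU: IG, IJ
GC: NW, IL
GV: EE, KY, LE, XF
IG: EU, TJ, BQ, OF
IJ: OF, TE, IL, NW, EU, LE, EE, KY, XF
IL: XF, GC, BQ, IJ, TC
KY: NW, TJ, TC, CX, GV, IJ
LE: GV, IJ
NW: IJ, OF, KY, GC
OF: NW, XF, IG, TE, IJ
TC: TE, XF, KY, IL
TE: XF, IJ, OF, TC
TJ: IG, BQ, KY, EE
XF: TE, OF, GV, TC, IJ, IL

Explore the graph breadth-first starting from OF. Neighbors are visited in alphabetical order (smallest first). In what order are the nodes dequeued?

Visit OF; enqueue IG, IJ, NW, TE, XF → queue [IG, IJ, NW, TE, XF]
Visit IG; enqueue BQ, EU, TJ → queue [IJ, NW, TE, XF, BQ, EU, TJ]
Visit IJ; enqueue EE, IL, KY, LE → queue [NW, TE, XF, BQ, EU, TJ, EE, IL, KY, LE]
Visit NW; enqueue GC → queue [TE, XF, BQ, EU, TJ, EE, IL, KY, LE, GC]
Visit TE; enqueue TC → queue [XF, BQ, EU, TJ, EE, IL, KY, LE, GC, TC]
Visit XF; enqueue GV → queue [BQ, EU, TJ, EE, IL, KY, LE, GC, TC, GV]
Visit BQ; enqueue CX → queue [EU, TJ, EE, IL, KY, LE, GC, TC, GV, CX]
Visit EU → queue [TJ, EE, IL, KY, LE, GC, TC, GV, CX]
Visit TJ → queue [EE, IL, KY, LE, GC, TC, GV, CX]
Visit EE → queue [IL, KY, LE, GC, TC, GV, CX]
Visit IL → queue [KY, LE, GC, TC, GV, CX]
Visit KY → queue [LE, GC, TC, GV, CX]
Visit LE → queue [GC, TC, GV, CX]
Visit GC → queue [TC, GV, CX]
Visit TC → queue [GV, CX]
Visit GV → queue [CX]
Visit CX → queue []

OF → IG → IJ → NW → TE → XF → BQ → EU → TJ → EE → IL → KY → LE → GC → TC → GV → CX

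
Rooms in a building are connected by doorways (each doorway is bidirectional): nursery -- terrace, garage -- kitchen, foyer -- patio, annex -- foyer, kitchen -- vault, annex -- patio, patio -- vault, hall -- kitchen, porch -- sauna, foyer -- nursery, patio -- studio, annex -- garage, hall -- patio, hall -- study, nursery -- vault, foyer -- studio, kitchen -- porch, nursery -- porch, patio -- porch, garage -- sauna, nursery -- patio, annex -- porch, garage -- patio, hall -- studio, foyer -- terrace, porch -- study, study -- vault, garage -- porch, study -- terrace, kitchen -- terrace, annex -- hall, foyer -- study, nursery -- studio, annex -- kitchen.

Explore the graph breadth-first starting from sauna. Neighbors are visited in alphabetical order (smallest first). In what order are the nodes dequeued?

Visit sauna; enqueue garage, porch → queue [garage, porch]
Visit garage; enqueue annex, kitchen, patio → queue [porch, annex, kitchen, patio]
Visit porch; enqueue nursery, study → queue [annex, kitchen, patio, nursery, study]
Visit annex; enqueue foyer, hall → queue [kitchen, patio, nursery, study, foyer, hall]
Visit kitchen; enqueue terrace, vault → queue [patio, nursery, study, foyer, hall, terrace, vault]
Visit patio; enqueue studio → queue [nursery, study, foyer, hall, terrace, vault, studio]
Visit nursery → queue [study, foyer, hall, terrace, vault, studio]
Visit study → queue [foyer, hall, terrace, vault, studio]
Visit foyer → queue [hall, terrace, vault, studio]
Visit hall → queue [terrace, vault, studio]
Visit terrace → queue [vault, studio]
Visit vault → queue [studio]
Visit studio → queue []

sauna, garage, porch, annex, kitchen, patio, nursery, study, foyer, hall, terrace, vault, studio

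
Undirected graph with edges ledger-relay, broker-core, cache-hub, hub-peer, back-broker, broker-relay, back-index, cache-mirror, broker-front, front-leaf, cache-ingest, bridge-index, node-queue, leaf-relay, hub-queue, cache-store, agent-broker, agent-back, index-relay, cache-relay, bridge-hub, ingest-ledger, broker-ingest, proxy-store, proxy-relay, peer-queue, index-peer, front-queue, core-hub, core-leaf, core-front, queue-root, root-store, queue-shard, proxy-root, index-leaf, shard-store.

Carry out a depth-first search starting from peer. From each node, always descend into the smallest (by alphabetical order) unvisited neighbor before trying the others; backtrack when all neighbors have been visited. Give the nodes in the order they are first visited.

Visit peer
peer → hub
hub → bridge
bridge → index
index → back
back → agent
agent → broker
broker → core
core → front
front → leaf
leaf → relay
relay → cache
cache → ingest
ingest → ledger
cache → mirror
cache → store
store → proxy
proxy → root
root → queue
queue → node
queue → shard

peer, hub, bridge, index, back, agent, broker, core, front, leaf, relay, cache, ingest, ledger, mirror, store, proxy, root, queue, node, shard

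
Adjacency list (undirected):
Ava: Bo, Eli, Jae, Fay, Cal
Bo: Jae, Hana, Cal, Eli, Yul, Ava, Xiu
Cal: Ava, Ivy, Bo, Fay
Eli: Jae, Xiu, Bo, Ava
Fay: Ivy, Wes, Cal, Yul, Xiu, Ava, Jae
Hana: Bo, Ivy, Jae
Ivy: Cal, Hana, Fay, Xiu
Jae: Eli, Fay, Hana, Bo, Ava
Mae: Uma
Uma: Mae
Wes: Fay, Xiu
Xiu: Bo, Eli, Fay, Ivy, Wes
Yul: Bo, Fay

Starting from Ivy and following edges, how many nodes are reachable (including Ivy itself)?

11

BFS from Ivy visits: Ivy, Cal, Hana, Fay, Xiu, Ava, Bo, Jae, Wes, Yul, Eli
Reachable nodes: 11 of 13 total.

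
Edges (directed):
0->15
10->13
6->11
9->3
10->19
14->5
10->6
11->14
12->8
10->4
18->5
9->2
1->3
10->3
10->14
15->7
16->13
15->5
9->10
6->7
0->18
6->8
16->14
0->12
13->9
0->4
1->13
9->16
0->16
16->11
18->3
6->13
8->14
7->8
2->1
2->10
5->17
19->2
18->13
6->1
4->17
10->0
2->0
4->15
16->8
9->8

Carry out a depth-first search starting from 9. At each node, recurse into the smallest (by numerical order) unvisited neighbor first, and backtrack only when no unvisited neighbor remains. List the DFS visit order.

Visit 9
9 → 2
2 → 0
0 → 4
4 → 15
15 → 5
5 → 17
15 → 7
7 → 8
8 → 14
0 → 12
0 → 16
16 → 11
16 → 13
0 → 18
18 → 3
2 → 1
2 → 10
10 → 6
10 → 19

9, 2, 0, 4, 15, 5, 17, 7, 8, 14, 12, 16, 11, 13, 18, 3, 1, 10, 6, 19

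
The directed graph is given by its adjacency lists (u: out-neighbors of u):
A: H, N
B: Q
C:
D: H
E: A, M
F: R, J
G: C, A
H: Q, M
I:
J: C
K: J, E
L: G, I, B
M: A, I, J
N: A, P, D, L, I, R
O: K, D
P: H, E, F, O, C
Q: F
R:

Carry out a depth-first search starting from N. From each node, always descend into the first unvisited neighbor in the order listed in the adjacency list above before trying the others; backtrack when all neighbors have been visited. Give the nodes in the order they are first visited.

N, A, H, Q, F, R, J, C, M, I, P, E, O, K, D, L, G, B

Visit N
N → A
A → H
H → Q
Q → F
F → R
F → J
J → C
H → M
M → I
N → P
P → E
P → O
O → K
O → D
N → L
L → G
L → B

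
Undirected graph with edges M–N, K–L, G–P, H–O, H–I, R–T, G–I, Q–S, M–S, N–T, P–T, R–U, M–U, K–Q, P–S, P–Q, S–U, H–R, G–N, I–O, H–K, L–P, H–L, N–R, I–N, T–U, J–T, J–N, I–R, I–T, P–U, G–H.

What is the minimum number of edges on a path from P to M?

Level 0: P
Level 1: G, L, Q, S, T, U
Level 2: H, I, J, K, M, N, R
Level 3: O
M first appears at level 2.

2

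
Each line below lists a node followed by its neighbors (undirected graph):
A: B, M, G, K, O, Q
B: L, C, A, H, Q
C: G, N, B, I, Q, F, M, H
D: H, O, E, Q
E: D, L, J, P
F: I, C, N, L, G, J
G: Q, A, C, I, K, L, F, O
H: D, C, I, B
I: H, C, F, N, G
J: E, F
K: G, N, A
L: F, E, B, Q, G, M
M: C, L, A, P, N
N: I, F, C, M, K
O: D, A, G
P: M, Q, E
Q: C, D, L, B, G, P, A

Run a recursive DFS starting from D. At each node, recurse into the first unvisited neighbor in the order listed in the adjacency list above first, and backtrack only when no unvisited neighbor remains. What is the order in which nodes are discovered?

D, H, C, G, Q, L, F, I, N, M, A, B, K, O, P, E, J

Visit D
D → H
H → C
C → G
G → Q
Q → L
L → F
F → I
I → N
N → M
M → A
A → B
A → K
A → O
M → P
P → E
E → J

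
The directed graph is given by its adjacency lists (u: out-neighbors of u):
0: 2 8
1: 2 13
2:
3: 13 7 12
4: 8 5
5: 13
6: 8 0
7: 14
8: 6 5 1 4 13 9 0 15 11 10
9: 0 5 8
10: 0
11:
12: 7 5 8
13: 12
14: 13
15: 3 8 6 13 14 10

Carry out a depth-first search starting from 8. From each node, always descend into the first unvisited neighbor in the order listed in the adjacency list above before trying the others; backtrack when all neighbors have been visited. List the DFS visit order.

Visit 8
8 → 6
6 → 0
0 → 2
8 → 5
5 → 13
13 → 12
12 → 7
7 → 14
8 → 1
8 → 4
8 → 9
8 → 15
15 → 3
15 → 10
8 → 11

8, 6, 0, 2, 5, 13, 12, 7, 14, 1, 4, 9, 15, 3, 10, 11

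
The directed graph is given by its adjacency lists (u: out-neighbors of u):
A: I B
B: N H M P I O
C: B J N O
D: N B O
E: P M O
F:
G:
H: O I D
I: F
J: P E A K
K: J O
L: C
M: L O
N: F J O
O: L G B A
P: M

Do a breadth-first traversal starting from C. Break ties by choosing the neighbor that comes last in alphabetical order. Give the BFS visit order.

Visit C; enqueue O, N, J, B → queue [O, N, J, B]
Visit O; enqueue L, G, A → queue [N, J, B, L, G, A]
Visit N; enqueue F → queue [J, B, L, G, A, F]
Visit J; enqueue P, K, E → queue [B, L, G, A, F, P, K, E]
Visit B; enqueue M, I, H → queue [L, G, A, F, P, K, E, M, I, H]
Visit L → queue [G, A, F, P, K, E, M, I, H]
Visit G → queue [A, F, P, K, E, M, I, H]
Visit A → queue [F, P, K, E, M, I, H]
Visit F → queue [P, K, E, M, I, H]
Visit P → queue [K, E, M, I, H]
Visit K → queue [E, M, I, H]
Visit E → queue [M, I, H]
Visit M → queue [I, H]
Visit I → queue [H]
Visit H; enqueue D → queue [D]
Visit D → queue []

C O N J B L G A F P K E M I H D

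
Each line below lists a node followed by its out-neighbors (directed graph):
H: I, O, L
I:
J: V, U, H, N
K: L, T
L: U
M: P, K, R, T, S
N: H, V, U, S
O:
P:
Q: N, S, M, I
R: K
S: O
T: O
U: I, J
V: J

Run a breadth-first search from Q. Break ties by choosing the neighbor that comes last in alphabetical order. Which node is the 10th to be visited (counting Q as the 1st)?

T

Visit Q; enqueue S, N, M, I → queue [S, N, M, I]
Visit S; enqueue O → queue [N, M, I, O]
Visit N; enqueue V, U, H → queue [M, I, O, V, U, H]
Visit M; enqueue T, R, P, K → queue [I, O, V, U, H, T, R, P, K]
Visit I → queue [O, V, U, H, T, R, P, K]
Visit O → queue [V, U, H, T, R, P, K]
Visit V; enqueue J → queue [U, H, T, R, P, K, J]
Visit U → queue [H, T, R, P, K, J]
Visit H; enqueue L → queue [T, R, P, K, J, L]
Visit T → queue [R, P, K, J, L]
Visit R → queue [P, K, J, L]
Visit P → queue [K, J, L]
Visit K → queue [J, L]
Visit J → queue [L]
Visit L → queue []

Visit order: Q, S, N, M, I, O, V, U, H, T, R, P, K, J, L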